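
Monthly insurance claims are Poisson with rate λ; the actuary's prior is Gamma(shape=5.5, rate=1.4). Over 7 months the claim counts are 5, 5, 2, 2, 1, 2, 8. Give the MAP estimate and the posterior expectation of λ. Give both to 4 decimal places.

λ_MAP = 3.5119, E[λ|data] = 3.6310

Σ counts = 25. Posterior: Gamma(shape = 5.5+25 = 30.5, rate = 1.4+7 = 8.4).
Mode = (α−1)/β = 29.5/8.4 = 3.5119.
Mean = α/β = 30.5/8.4 = 3.6310.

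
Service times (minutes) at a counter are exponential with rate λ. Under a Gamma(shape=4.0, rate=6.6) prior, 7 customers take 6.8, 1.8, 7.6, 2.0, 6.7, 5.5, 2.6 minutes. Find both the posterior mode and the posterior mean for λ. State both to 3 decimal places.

Σ times = 33.0. Posterior: Gamma(shape = 4.0+7 = 11.0, rate = 6.6+33.0 = 39.6).
Mode = (α−1)/β = 10.0/39.6 = 0.253.
Mean = α/β = 11.0/39.6 = 0.278.

λ_MAP = 0.253, E[λ|data] = 0.278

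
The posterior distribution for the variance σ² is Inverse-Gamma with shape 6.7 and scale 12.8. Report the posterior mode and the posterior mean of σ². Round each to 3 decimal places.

MAP = 1.662; posterior mean = 2.246

Mode = β/(α+1) = 12.8/7.7 = 1.662.
Mean = β/(α−1) = 12.8/5.7 = 2.246.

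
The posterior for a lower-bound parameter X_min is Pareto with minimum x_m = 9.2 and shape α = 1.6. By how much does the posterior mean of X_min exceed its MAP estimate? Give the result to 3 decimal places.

15.333

The Pareto density is strictly decreasing on [x_m, ∞), so the mode is x_m = 9.200.
Mean = α·x_m/(α−1) = 1.6·9.2/0.6 = 24.533.
Difference = 24.533 − 9.200 = 15.333.
The mean is pulled above the mode by the posterior's right skew.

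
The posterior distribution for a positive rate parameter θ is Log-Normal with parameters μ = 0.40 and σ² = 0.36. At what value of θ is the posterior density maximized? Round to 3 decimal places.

Mode = exp(μ − σ²) = exp(0.04) = 1.041.
Mean = exp(μ + σ²/2) = exp(0.580) = 1.786.
This is the posterior mode — the MAP estimate.

1.041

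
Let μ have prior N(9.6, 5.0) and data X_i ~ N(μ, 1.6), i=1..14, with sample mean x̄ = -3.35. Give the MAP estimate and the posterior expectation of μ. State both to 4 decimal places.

MAP estimate = -3.0606, posterior expectation = -3.0606

Posterior for μ is Normal. Precision-weighted mean: (1/5.0·9.6 + 14/1.6·-3.35) / (1/5.0 + 14/1.6) = -3.0606.
A Normal posterior is symmetric, so mode = mean.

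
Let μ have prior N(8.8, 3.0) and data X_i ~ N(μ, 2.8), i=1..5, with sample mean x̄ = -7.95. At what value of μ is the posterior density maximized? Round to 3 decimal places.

-5.315

Posterior for μ is Normal. Precision-weighted mean: (1/3.0·8.8 + 5/2.8·-7.95) / (1/3.0 + 5/2.8) = -5.315.
A Normal posterior is symmetric, so mode = mean.
This is the posterior mode — the MAP estimate.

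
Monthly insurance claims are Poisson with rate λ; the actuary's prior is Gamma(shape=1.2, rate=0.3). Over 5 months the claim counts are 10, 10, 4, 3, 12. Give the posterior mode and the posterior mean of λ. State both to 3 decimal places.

MAP = 7.396; posterior mean = 7.585

Σ counts = 39. Posterior: Gamma(shape = 1.2+39 = 40.2, rate = 0.3+5 = 5.3).
Mode = (α−1)/β = 39.2/5.3 = 7.396.
Mean = α/β = 40.2/5.3 = 7.585.
Mean > mode: the posterior has a right tail.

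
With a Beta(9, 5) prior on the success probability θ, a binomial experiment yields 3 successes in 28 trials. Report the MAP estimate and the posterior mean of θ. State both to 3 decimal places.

MAP estimate = 0.275, posterior mean = 0.286

Posterior: Beta(9+3, 5+25) = Beta(12, 30).
Mode = (12−1)/(12+30−2) = 11/40 = 0.275.
Mean = 12/(12+30) = 12/42 = 0.286.
Mean > mode: the posterior has a right tail.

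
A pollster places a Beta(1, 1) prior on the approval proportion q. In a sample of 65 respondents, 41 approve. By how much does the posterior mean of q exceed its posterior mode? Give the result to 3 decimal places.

-0.004

Posterior: Beta(1+41, 1+24) = Beta(42, 25).
Mode = (42−1)/(42+25−2) = 41/65 = 0.631.
With a flat prior the MAP equals the MLE, 41/65.
Mean = 42/(42+25) = 42/67 = 0.627.
Difference = 0.627 − 0.631 = -0.004.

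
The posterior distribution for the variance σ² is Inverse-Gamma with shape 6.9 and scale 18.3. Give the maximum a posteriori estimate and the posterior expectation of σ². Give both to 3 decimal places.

Mode = β/(α+1) = 18.3/7.9 = 2.316.
Mean = β/(α−1) = 18.3/5.9 = 3.102.

σ²_MAP = 2.316, E[σ²|data] = 3.102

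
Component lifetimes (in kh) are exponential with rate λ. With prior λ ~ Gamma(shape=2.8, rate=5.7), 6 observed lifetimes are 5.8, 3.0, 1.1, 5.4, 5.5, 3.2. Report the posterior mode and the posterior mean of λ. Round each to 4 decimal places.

MAP = 0.2626; posterior mean = 0.2963

Σ times = 24.0. Posterior: Gamma(shape = 2.8+6 = 8.8, rate = 5.7+24.0 = 29.7).
Mode = (α−1)/β = 7.8/29.7 = 0.2626.
Mean = α/β = 8.8/29.7 = 0.2963.
Mean > mode: the posterior has a right tail.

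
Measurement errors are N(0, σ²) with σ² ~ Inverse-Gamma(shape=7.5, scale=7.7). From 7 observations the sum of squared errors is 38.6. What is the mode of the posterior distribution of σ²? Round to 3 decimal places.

2.250

Posterior: Inverse-Gamma(shape = 7.5+7/2 = 11.0, scale = 7.7+38.6/2 = 27.0).
Mode = β/(α+1) = 27.0/12.0 = 2.250.
Mean = β/(α−1) = 27.0/10.0 = 2.700.
This is the posterior mode — the MAP estimate.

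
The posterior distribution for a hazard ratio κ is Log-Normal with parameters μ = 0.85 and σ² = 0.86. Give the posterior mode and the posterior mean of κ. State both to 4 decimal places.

MAP = 0.9900, posterior mean = 3.5966

Mode = exp(μ − σ²) = exp(-0.01) = 0.9900.
Mean = exp(μ + σ²/2) = exp(1.280) = 3.5966.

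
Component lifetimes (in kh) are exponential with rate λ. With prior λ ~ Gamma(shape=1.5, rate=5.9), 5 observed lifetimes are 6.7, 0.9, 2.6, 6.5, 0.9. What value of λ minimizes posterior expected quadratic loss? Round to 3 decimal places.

Σ times = 17.6. Posterior: Gamma(shape = 1.5+5 = 6.5, rate = 5.9+17.6 = 23.5).
Mode = (α−1)/β = 5.5/23.5 = 0.234.
Mean = α/β = 6.5/23.5 = 0.277.
Quadratic loss ⇒ the optimal estimator is the posterior mean.

0.277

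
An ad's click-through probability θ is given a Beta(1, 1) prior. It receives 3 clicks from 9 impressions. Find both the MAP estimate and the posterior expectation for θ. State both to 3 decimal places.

MAP = 0.333; posterior mean = 0.364

Posterior: Beta(1+3, 1+6) = Beta(4, 7).
Mode = (4−1)/(4+7−2) = 3/9 = 0.333.
With a flat prior the MAP equals the MLE, 3/9.
Mean = 4/(4+7) = 4/11 = 0.364.
The posterior is right-skewed, so the mean exceeds the mode.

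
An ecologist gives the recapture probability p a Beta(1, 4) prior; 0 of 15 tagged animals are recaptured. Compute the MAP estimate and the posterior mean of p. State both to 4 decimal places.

Posterior: Beta(1+0, 4+15) = Beta(1, 19).
Since α = 1 ≤ 1 and β > 1, the Beta density is monotone decreasing on [0,1]; the mode is at 0.
Mean = 1/(1+19) = 0.0500.

p_MAP = 0.0000, E[p|data] = 0.0500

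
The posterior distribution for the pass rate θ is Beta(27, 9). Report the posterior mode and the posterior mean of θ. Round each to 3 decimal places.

MAP: 0.765. Posterior mean: 0.750.

Mode = (27−1)/(27+9−2) = 26/34 = 0.765.
Mean = 27/(27+9) = 27/36 = 0.750.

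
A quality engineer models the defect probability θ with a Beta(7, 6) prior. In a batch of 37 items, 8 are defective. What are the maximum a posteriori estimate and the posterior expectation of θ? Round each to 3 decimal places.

Posterior: Beta(7+8, 6+29) = Beta(15, 35).
Mode = (15−1)/(15+35−2) = 14/48 = 0.292.
Mean = 15/(15+35) = 15/50 = 0.300.

MAP = 0.292; posterior mean = 0.300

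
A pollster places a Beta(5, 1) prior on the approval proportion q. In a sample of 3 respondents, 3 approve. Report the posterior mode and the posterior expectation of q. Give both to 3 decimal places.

q_MAP = 1.000, E[q|data] = 0.889

Posterior: Beta(5+3, 1+0) = Beta(8, 1).
Since β = 1 ≤ 1 and α > 1, the Beta density is monotone increasing on [0,1]; the mode is at 1.
Mean = 8/(8+1) = 0.889.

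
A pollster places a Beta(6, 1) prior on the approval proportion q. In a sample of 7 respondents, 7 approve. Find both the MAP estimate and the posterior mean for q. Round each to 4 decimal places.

Posterior: Beta(6+7, 1+0) = Beta(13, 1).
Since β = 1 ≤ 1 and α > 1, the Beta density is monotone increasing on [0,1]; the mode is at 1.
Mean = 13/(13+1) = 0.9286.

MAP = 1.0000; posterior mean = 0.9286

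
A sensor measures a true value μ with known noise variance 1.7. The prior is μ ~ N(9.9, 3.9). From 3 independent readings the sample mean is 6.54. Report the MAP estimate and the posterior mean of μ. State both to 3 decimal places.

Posterior for μ is Normal. Precision-weighted mean: (1/3.9·9.9 + 3/1.7·6.54) / (1/3.9 + 3/1.7) = 6.966.
A Normal posterior is symmetric, so mode = mean.

μ_MAP = 6.966, E[μ|data] = 6.966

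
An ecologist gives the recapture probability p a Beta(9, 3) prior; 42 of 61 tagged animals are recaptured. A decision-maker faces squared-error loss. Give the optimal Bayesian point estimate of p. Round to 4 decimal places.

Posterior: Beta(9+42, 3+19) = Beta(51, 22).
Mode = (51−1)/(51+22−2) = 50/71 = 0.7042.
Mean = 51/(51+22) = 51/73 = 0.6986.
Squared-error loss ⇒ the optimal estimator is the posterior mean.

0.6986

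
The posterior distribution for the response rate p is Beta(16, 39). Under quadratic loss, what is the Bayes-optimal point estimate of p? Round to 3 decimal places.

0.291

Mode = (16−1)/(16+39−2) = 15/53 = 0.283.
Mean = 16/(16+39) = 16/55 = 0.291.
Quadratic loss ⇒ the optimal estimator is the posterior mean.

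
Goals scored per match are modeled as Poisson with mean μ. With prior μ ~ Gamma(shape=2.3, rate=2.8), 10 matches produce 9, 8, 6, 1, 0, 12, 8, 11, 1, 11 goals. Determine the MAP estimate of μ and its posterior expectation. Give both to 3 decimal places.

Σ counts = 67. Posterior: Gamma(shape = 2.3+67 = 69.3, rate = 2.8+10 = 12.8).
Mode = (α−1)/β = 68.3/12.8 = 5.336.
Mean = α/β = 69.3/12.8 = 5.414.

MAP estimate = 5.336, posterior expectation = 5.414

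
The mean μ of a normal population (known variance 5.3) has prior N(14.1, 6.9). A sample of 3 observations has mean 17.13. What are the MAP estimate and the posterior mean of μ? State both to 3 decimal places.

Posterior for μ is Normal. Precision-weighted mean: (1/6.9·14.1 + 3/5.3·17.13) / (1/6.9 + 3/5.3) = 16.512.
A Normal posterior is symmetric, so mode = mean.

MAP: 16.512. Posterior mean: 16.512.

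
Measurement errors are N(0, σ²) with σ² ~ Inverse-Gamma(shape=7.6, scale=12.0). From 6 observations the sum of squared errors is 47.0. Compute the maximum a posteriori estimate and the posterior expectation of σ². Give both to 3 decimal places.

MAP: 3.060. Posterior mean: 3.698.

Posterior: Inverse-Gamma(shape = 7.6+6/2 = 10.6, scale = 12.0+47.0/2 = 35.5).
Mode = β/(α+1) = 35.5/11.6 = 3.060.
Mean = β/(α−1) = 35.5/9.6 = 3.698.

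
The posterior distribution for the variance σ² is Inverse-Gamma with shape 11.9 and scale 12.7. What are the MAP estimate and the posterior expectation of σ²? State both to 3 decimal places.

Mode = β/(α+1) = 12.7/12.9 = 0.984.
Mean = β/(α−1) = 12.7/10.9 = 1.165.
Mean > mode: the posterior has a right tail.

MAP: 0.984. Posterior mean: 1.165.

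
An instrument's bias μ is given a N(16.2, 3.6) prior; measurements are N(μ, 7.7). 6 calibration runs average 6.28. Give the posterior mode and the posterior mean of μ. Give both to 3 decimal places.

Posterior for μ is Normal. Precision-weighted mean: (1/3.6·16.2 + 6/7.7·6.28) / (1/3.6 + 6/7.7) = 8.887.
A Normal posterior is symmetric, so mode = mean.

posterior mode = 8.887, posterior mean = 8.887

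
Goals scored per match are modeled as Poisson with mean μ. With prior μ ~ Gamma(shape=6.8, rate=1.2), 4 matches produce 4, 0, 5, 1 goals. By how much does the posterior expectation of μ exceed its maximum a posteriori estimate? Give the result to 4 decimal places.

0.1923

Σ counts = 10. Posterior: Gamma(shape = 6.8+10 = 16.8, rate = 1.2+4 = 5.2).
Mode = (α−1)/β = 15.8/5.2 = 3.0385.
Mean = α/β = 16.8/5.2 = 3.2308.
Difference = 3.2308 − 3.0385 = 0.1923.
Right-skewed posterior ⇒ mode < mean.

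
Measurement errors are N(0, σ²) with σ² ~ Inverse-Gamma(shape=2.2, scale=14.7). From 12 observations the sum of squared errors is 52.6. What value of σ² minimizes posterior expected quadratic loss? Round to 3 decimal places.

5.694

Posterior: Inverse-Gamma(shape = 2.2+12/2 = 8.2, scale = 14.7+52.6/2 = 41.0).
Mode = β/(α+1) = 41.0/9.2 = 4.457.
Mean = β/(α−1) = 41.0/7.2 = 5.694.
Quadratic loss ⇒ the optimal estimator is the posterior mean.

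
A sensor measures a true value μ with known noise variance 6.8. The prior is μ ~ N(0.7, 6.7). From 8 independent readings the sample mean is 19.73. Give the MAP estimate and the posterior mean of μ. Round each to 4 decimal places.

MAP = 17.5875; posterior mean = 17.5875

Posterior for μ is Normal. Precision-weighted mean: (1/6.7·0.7 + 8/6.8·19.73) / (1/6.7 + 8/6.8) = 17.5875.
A Normal posterior is symmetric, so mode = mean.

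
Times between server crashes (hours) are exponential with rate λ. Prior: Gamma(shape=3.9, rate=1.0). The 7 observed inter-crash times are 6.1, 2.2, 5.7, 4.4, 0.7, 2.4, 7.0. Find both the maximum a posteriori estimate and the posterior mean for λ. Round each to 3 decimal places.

Σ times = 28.5. Posterior: Gamma(shape = 3.9+7 = 10.9, rate = 1.0+28.5 = 29.5).
Mode = (α−1)/β = 9.9/29.5 = 0.336.
Mean = α/β = 10.9/29.5 = 0.369.
Mean > mode: the posterior has a right tail.

λ_MAP = 0.336, E[λ|data] = 0.369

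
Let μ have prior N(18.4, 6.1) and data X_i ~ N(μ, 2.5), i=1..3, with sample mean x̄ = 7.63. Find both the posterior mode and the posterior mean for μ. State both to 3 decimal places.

Posterior for μ is Normal. Precision-weighted mean: (1/6.1·18.4 + 3/2.5·7.63) / (1/6.1 + 3/2.5) = 8.924.
A Normal posterior is symmetric, so mode = mean.

MAP = 8.924, posterior mean = 8.924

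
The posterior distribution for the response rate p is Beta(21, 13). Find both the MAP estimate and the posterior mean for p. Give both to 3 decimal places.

Mode = (21−1)/(21+13−2) = 20/32 = 0.625.
Mean = 21/(21+13) = 21/34 = 0.618.

MAP = 0.625, posterior mean = 0.618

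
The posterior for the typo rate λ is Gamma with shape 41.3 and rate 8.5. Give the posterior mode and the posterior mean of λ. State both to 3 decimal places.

MAP = 4.741, posterior mean = 4.859

Mode = (α−1)/β = 40.3/8.5 = 4.741.
Mean = α/β = 41.3/8.5 = 4.859.
The mean is pulled above the mode by the posterior's right skew.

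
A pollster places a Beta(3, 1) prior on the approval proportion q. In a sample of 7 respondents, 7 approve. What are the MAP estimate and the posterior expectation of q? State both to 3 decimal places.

Posterior: Beta(3+7, 1+0) = Beta(10, 1).
Since β = 1 ≤ 1 and α > 1, the Beta density is monotone increasing on [0,1]; the mode is at 1.
Mean = 10/(10+1) = 0.909.

q_MAP = 1.000, E[q|data] = 0.909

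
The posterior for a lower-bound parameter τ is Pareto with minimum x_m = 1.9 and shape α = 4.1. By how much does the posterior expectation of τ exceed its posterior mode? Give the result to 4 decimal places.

0.6129

The Pareto density is strictly decreasing on [x_m, ∞), so the mode is x_m = 1.9000.
Mean = α·x_m/(α−1) = 4.1·1.9/3.1 = 2.5129.
Difference = 2.5129 − 1.9000 = 0.6129.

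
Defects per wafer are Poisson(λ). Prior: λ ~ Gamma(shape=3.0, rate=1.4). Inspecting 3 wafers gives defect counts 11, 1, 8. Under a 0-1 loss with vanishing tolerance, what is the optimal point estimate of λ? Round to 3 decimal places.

5.000

Σ counts = 20. Posterior: Gamma(shape = 3.0+20 = 23.0, rate = 1.4+3 = 4.4).
Mode = (α−1)/β = 22.0/4.4 = 5.000.
Mean = α/β = 23.0/4.4 = 5.227.
This is the posterior mode — the MAP estimate.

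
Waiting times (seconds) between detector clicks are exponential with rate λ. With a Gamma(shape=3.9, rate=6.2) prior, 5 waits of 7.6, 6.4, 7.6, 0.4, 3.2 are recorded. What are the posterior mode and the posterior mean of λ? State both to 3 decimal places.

Σ times = 25.2. Posterior: Gamma(shape = 3.9+5 = 8.9, rate = 6.2+25.2 = 31.4).
Mode = (α−1)/β = 7.9/31.4 = 0.252.
Mean = α/β = 8.9/31.4 = 0.283.

λ_MAP = 0.252, E[λ|data] = 0.283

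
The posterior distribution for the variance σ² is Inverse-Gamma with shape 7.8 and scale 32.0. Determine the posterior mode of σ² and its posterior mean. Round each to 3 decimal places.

σ²_MAP = 3.636, E[σ²|data] = 4.706

Mode = β/(α+1) = 32.0/8.8 = 3.636.
Mean = β/(α−1) = 32.0/6.8 = 4.706.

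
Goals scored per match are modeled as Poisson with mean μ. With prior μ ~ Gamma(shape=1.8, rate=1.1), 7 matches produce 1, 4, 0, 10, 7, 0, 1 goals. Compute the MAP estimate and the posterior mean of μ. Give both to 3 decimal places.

MAP = 2.938, posterior mean = 3.062

Σ counts = 23. Posterior: Gamma(shape = 1.8+23 = 24.8, rate = 1.1+7 = 8.1).
Mode = (α−1)/β = 23.8/8.1 = 2.938.
Mean = α/β = 24.8/8.1 = 3.062.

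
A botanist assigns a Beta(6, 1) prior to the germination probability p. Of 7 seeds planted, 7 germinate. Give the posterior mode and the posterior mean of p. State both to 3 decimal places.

MAP: 1.000. Posterior mean: 0.929.

Posterior: Beta(6+7, 1+0) = Beta(13, 1).
Since β = 1 ≤ 1 and α > 1, the Beta density is monotone increasing on [0,1]; the mode is at 1.
Mean = 13/(13+1) = 0.929.
Left-skewed posterior ⇒ mean < mode.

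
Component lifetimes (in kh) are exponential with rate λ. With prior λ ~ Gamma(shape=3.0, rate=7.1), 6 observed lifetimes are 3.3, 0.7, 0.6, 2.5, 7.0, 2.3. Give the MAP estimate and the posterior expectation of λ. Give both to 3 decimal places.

Σ times = 16.4. Posterior: Gamma(shape = 3.0+6 = 9.0, rate = 7.1+16.4 = 23.5).
Mode = (α−1)/β = 8.0/23.5 = 0.340.
Mean = α/β = 9.0/23.5 = 0.383.

MAP estimate = 0.340, posterior expectation = 0.383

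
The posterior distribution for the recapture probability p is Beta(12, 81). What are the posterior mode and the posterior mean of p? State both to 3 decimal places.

MAP = 0.121; posterior mean = 0.129

Mode = (12−1)/(12+81−2) = 11/91 = 0.121.
Mean = 12/(12+81) = 12/93 = 0.129.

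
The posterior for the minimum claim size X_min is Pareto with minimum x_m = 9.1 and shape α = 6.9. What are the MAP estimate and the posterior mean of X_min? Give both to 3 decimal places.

MAP estimate = 9.100, posterior mean = 10.642

The Pareto density is strictly decreasing on [x_m, ∞), so the mode is x_m = 9.100.
Mean = α·x_m/(α−1) = 6.9·9.1/5.9 = 10.642.
The mean is pulled above the mode by the posterior's right skew.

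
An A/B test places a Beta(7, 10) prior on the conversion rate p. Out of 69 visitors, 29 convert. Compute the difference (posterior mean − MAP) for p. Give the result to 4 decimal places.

Posterior: Beta(7+29, 10+40) = Beta(36, 50).
Mode = (36−1)/(36+50−2) = 35/84 = 0.4167.
Mean = 36/(36+50) = 36/86 = 0.4186.
Difference = 0.4186 − 0.4167 = 0.0019.

0.0019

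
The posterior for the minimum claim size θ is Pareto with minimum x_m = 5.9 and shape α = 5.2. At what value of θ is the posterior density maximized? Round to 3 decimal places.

5.900

The Pareto density is strictly decreasing on [x_m, ∞), so the mode is x_m = 5.900.
Mean = α·x_m/(α−1) = 5.2·5.9/4.2 = 7.305.
This is the posterior mode — the MAP estimate.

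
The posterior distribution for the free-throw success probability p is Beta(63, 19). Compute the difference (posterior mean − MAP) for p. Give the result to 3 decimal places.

-0.007

Mode = (63−1)/(63+19−2) = 62/80 = 0.775.
Mean = 63/(63+19) = 63/82 = 0.768.
Difference = 0.768 − 0.775 = -0.007.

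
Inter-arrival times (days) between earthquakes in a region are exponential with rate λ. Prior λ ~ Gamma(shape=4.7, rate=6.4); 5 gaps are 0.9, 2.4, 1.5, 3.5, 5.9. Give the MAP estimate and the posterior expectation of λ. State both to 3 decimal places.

Σ times = 14.2. Posterior: Gamma(shape = 4.7+5 = 9.7, rate = 6.4+14.2 = 20.6).
Mode = (α−1)/β = 8.7/20.6 = 0.422.
Mean = α/β = 9.7/20.6 = 0.471.

MAP = 0.422; posterior mean = 0.471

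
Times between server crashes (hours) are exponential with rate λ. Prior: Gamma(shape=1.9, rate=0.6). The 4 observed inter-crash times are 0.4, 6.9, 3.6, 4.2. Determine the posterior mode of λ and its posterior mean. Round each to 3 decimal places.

MAP: 0.312. Posterior mean: 0.376.

Σ times = 15.1. Posterior: Gamma(shape = 1.9+4 = 5.9, rate = 0.6+15.1 = 15.7).
Mode = (α−1)/β = 4.9/15.7 = 0.312.
Mean = α/β = 5.9/15.7 = 0.376.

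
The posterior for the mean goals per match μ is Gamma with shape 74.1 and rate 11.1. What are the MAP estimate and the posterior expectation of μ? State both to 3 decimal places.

Mode = (α−1)/β = 73.1/11.1 = 6.586.
Mean = α/β = 74.1/11.1 = 6.676.
Mean > mode: the posterior has a right tail.

MAP estimate = 6.586, posterior expectation = 6.676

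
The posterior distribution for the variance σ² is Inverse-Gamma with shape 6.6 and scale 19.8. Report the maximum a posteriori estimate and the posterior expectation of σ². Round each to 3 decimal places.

Mode = β/(α+1) = 19.8/7.6 = 2.605.
Mean = β/(α−1) = 19.8/5.6 = 3.536.

maximum a posteriori estimate = 2.605, posterior expectation = 3.536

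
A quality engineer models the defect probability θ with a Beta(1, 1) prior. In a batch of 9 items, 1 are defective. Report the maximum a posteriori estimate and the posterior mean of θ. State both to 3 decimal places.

MAP: 0.111. Posterior mean: 0.182.

Posterior: Beta(1+1, 1+8) = Beta(2, 9).
Mode = (2−1)/(2+9−2) = 1/9 = 0.111.
With a flat prior the MAP equals the MLE, 1/9.
Mean = 2/(2+9) = 2/11 = 0.182.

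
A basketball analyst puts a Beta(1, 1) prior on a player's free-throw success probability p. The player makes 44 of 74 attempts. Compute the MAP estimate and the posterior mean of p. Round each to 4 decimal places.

Posterior: Beta(1+44, 1+30) = Beta(45, 31).
Mode = (45−1)/(45+31−2) = 44/74 = 0.5946.
With a flat prior the MAP equals the MLE, 44/74.
Mean = 45/(45+31) = 45/76 = 0.5921.

MAP = 0.5946; posterior mean = 0.5921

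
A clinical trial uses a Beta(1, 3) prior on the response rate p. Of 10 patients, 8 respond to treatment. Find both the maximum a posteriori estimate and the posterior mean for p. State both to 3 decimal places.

MAP = 0.667; posterior mean = 0.643

Posterior: Beta(1+8, 3+2) = Beta(9, 5).
Mode = (9−1)/(9+5−2) = 8/12 = 0.667.
Mean = 9/(9+5) = 9/14 = 0.643.
The posterior is left-skewed, so the mode exceeds the mean.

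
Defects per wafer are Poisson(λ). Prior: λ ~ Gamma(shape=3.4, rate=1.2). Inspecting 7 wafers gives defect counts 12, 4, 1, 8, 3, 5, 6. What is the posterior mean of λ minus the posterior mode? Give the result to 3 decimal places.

0.122

Σ counts = 39. Posterior: Gamma(shape = 3.4+39 = 42.4, rate = 1.2+7 = 8.2).
Mode = (α−1)/β = 41.4/8.2 = 5.049.
Mean = α/β = 42.4/8.2 = 5.171.
Difference = 5.171 − 5.049 = 0.122.
Right-skewed posterior ⇒ mode < mean.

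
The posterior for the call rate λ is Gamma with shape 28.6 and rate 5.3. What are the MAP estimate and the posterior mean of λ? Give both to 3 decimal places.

MAP estimate = 5.208, posterior mean = 5.396

Mode = (α−1)/β = 27.6/5.3 = 5.208.
Mean = α/β = 28.6/5.3 = 5.396.
The posterior is right-skewed, so the mean exceeds the mode.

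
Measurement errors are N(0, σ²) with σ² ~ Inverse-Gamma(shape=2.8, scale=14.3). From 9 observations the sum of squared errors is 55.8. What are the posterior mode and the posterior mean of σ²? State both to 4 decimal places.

Posterior: Inverse-Gamma(shape = 2.8+9/2 = 7.3, scale = 14.3+55.8/2 = 42.2).
Mode = β/(α+1) = 42.2/8.3 = 5.0843.
Mean = β/(α−1) = 42.2/6.3 = 6.6984.

MAP = 5.0843; posterior mean = 6.6984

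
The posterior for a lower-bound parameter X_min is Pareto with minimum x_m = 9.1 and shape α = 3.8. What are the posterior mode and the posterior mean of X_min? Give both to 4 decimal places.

The Pareto density is strictly decreasing on [x_m, ∞), so the mode is x_m = 9.1000.
Mean = α·x_m/(α−1) = 3.8·9.1/2.8 = 12.3500.

posterior mode = 9.1000, posterior mean = 12.3500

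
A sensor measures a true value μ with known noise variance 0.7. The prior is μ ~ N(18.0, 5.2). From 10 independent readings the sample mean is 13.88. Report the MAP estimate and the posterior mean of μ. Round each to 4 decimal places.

Posterior for μ is Normal. Precision-weighted mean: (1/5.2·18.0 + 10/0.7·13.88) / (1/5.2 + 10/0.7) = 13.9347.
A Normal posterior is symmetric, so mode = mean.

μ_MAP = 13.9347, E[μ|data] = 13.9347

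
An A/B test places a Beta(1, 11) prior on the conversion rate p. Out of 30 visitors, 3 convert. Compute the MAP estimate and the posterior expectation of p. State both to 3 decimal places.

p_MAP = 0.075, E[p|data] = 0.095

Posterior: Beta(1+3, 11+27) = Beta(4, 38).
Mode = (4−1)/(4+38−2) = 3/40 = 0.075.
Mean = 4/(4+38) = 4/42 = 0.095.
The posterior is right-skewed, so the mean exceeds the mode.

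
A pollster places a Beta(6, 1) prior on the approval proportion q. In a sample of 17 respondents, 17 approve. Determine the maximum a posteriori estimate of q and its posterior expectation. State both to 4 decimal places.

Posterior: Beta(6+17, 1+0) = Beta(23, 1).
Since β = 1 ≤ 1 and α > 1, the Beta density is monotone increasing on [0,1]; the mode is at 1.
Mean = 23/(23+1) = 0.9583.

MAP = 1.0000, posterior mean = 0.9583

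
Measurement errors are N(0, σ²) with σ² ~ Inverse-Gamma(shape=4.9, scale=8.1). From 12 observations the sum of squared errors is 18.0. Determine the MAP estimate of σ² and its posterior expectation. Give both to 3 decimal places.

Posterior: Inverse-Gamma(shape = 4.9+12/2 = 10.9, scale = 8.1+18.0/2 = 17.1).
Mode = β/(α+1) = 17.1/11.9 = 1.437.
Mean = β/(α−1) = 17.1/9.9 = 1.727.
Mean > mode: the posterior has a right tail.

MAP = 1.437, posterior mean = 1.727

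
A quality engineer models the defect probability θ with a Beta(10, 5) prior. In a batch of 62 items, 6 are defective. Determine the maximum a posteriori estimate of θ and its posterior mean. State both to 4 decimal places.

Posterior: Beta(10+6, 5+56) = Beta(16, 61).
Mode = (16−1)/(16+61−2) = 15/75 = 0.2000.
Mean = 16/(16+61) = 16/77 = 0.2078.
Right-skewed posterior ⇒ mode < mean.

MAP = 0.2000, posterior mean = 0.2078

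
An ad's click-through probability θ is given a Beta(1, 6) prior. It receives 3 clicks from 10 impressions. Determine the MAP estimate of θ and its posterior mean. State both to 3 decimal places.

Posterior: Beta(1+3, 6+7) = Beta(4, 13).
Mode = (4−1)/(4+13−2) = 3/15 = 0.200.
Mean = 4/(4+13) = 4/17 = 0.235.

θ_MAP = 0.200, E[θ|data] = 0.235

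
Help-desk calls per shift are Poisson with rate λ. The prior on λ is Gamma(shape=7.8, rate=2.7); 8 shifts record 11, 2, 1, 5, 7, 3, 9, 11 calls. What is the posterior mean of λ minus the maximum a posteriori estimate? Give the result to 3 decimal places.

Σ counts = 49. Posterior: Gamma(shape = 7.8+49 = 56.8, rate = 2.7+8 = 10.7).
Mode = (α−1)/β = 55.8/10.7 = 5.215.
Mean = α/β = 56.8/10.7 = 5.308.
Difference = 5.308 − 5.215 = 0.093.

0.093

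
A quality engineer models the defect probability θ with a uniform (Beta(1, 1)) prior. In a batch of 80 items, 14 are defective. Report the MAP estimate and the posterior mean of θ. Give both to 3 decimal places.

MAP = 0.175, posterior mean = 0.183

Posterior: Beta(1+14, 1+66) = Beta(15, 67).
Mode = (15−1)/(15+67−2) = 14/80 = 0.175.
Mean = 15/(15+67) = 15/82 = 0.183.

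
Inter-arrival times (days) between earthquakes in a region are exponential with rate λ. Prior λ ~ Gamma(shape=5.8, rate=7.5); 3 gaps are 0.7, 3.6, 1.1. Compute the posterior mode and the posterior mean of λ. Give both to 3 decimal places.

MAP = 0.605, posterior mean = 0.682

Σ times = 5.4. Posterior: Gamma(shape = 5.8+3 = 8.8, rate = 7.5+5.4 = 12.9).
Mode = (α−1)/β = 7.8/12.9 = 0.605.
Mean = α/β = 8.8/12.9 = 0.682.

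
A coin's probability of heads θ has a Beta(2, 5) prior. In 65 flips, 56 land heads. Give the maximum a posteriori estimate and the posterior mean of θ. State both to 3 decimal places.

Posterior: Beta(2+56, 5+9) = Beta(58, 14).
Mode = (58−1)/(58+14−2) = 57/70 = 0.814.
Mean = 58/(58+14) = 58/72 = 0.806.

MAP: 0.814. Posterior mean: 0.806.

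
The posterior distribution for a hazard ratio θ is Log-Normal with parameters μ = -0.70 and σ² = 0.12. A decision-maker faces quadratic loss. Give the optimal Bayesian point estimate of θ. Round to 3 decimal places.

0.527

Mode = exp(μ − σ²) = exp(-0.82) = 0.440.
Mean = exp(μ + σ²/2) = exp(-0.640) = 0.527.
Quadratic loss ⇒ the optimal estimator is the posterior mean.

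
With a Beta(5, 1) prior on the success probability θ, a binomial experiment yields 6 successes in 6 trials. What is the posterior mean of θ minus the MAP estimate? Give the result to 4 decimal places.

Posterior: Beta(5+6, 1+0) = Beta(11, 1).
Since β = 1 ≤ 1 and α > 1, the Beta density is monotone increasing on [0,1]; the mode is at 1.
Mean = 11/(11+1) = 0.9167.
Difference = 0.9167 − 1.0000 = -0.0833.

-0.0833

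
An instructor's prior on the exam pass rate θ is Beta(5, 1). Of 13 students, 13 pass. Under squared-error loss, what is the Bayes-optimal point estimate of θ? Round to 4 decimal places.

0.9474

Posterior: Beta(5+13, 1+0) = Beta(18, 1).
Since β = 1 ≤ 1 and α > 1, the Beta density is monotone increasing on [0,1]; the mode is at 1.
Mean = 18/(18+1) = 0.9474.
Squared-error loss ⇒ the optimal estimator is the posterior mean.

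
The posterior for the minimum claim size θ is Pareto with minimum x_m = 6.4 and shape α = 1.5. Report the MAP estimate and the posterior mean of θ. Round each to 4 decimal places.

MAP = 6.4000; posterior mean = 19.2000

The Pareto density is strictly decreasing on [x_m, ∞), so the mode is x_m = 6.4000.
Mean = α·x_m/(α−1) = 1.5·6.4/0.5 = 19.2000.
Mean > mode: the posterior has a right tail.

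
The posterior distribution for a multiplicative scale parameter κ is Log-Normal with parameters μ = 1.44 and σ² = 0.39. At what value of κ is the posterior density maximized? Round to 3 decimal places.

Mode = exp(μ − σ²) = exp(1.05) = 2.858.
Mean = exp(μ + σ²/2) = exp(1.635) = 5.129.
This is the posterior mode — the MAP estimate.

2.858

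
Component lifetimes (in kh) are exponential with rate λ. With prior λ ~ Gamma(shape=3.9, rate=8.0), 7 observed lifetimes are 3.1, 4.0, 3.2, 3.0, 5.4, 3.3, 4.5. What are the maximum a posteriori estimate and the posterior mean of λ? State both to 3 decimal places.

MAP: 0.287. Posterior mean: 0.316.

Σ times = 26.5. Posterior: Gamma(shape = 3.9+7 = 10.9, rate = 8.0+26.5 = 34.5).
Mode = (α−1)/β = 9.9/34.5 = 0.287.
Mean = α/β = 10.9/34.5 = 0.316.
The mean is pulled above the mode by the posterior's right skew.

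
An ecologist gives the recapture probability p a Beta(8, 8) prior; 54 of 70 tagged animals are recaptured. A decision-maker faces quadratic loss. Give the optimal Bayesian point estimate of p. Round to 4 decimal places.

Posterior: Beta(8+54, 8+16) = Beta(62, 24).
Mode = (62−1)/(62+24−2) = 61/84 = 0.7262.
Mean = 62/(62+24) = 62/86 = 0.7209.
Quadratic loss ⇒ the optimal estimator is the posterior mean.

0.7209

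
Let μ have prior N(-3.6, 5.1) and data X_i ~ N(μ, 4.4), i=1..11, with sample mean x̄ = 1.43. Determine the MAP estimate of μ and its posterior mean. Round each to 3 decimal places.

Posterior for μ is Normal. Precision-weighted mean: (1/5.1·-3.6 + 11/4.4·1.43) / (1/5.1 + 11/4.4) = 1.064.
A Normal posterior is symmetric, so mode = mean.

μ_MAP = 1.064, E[μ|data] = 1.064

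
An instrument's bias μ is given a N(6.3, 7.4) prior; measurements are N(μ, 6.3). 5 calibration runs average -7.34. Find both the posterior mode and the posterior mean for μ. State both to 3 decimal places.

MAP: -5.355. Posterior mean: -5.355.

Posterior for μ is Normal. Precision-weighted mean: (1/7.4·6.3 + 5/6.3·-7.34) / (1/7.4 + 5/6.3) = -5.355.
A Normal posterior is symmetric, so mode = mean.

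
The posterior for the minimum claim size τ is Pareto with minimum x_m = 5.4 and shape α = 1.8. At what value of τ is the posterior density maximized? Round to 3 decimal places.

5.400

The Pareto density is strictly decreasing on [x_m, ∞), so the mode is x_m = 5.400.
Mean = α·x_m/(α−1) = 1.8·5.4/0.8 = 12.150.
This is the posterior mode — the MAP estimate.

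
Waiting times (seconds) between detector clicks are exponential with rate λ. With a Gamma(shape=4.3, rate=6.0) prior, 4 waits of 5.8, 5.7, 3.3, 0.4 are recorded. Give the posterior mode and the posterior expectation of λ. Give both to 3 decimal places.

Σ times = 15.2. Posterior: Gamma(shape = 4.3+4 = 8.3, rate = 6.0+15.2 = 21.2).
Mode = (α−1)/β = 7.3/21.2 = 0.344.
Mean = α/β = 8.3/21.2 = 0.392.

MAP = 0.344, posterior mean = 0.392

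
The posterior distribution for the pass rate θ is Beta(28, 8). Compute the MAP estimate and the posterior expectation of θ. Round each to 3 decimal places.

θ_MAP = 0.794, E[θ|data] = 0.778

Mode = (28−1)/(28+8−2) = 27/34 = 0.794.
Mean = 28/(28+8) = 28/36 = 0.778.
The mean is pulled below the mode by the posterior's left skew.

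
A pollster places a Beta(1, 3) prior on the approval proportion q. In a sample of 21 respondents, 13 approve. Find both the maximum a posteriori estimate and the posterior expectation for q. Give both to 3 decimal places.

MAP = 0.565; posterior mean = 0.560

Posterior: Beta(1+13, 3+8) = Beta(14, 11).
Mode = (14−1)/(14+11−2) = 13/23 = 0.565.
Mean = 14/(14+11) = 14/25 = 0.560.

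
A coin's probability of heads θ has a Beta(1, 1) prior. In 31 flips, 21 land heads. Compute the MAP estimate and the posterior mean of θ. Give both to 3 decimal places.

MAP = 0.677, posterior mean = 0.667

Posterior: Beta(1+21, 1+10) = Beta(22, 11).
Mode = (22−1)/(22+11−2) = 21/31 = 0.677.
With a flat prior the MAP equals the MLE, 21/31.
Mean = 22/(22+11) = 22/33 = 0.667.
The mean is pulled below the mode by the posterior's left skew.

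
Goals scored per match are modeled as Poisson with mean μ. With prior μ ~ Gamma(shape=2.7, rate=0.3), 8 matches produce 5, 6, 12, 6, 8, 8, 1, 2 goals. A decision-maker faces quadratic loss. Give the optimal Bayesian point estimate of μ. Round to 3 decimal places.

Σ counts = 48. Posterior: Gamma(shape = 2.7+48 = 50.7, rate = 0.3+8 = 8.3).
Mode = (α−1)/β = 49.7/8.3 = 5.988.
Mean = α/β = 50.7/8.3 = 6.108.
Quadratic loss ⇒ the optimal estimator is the posterior mean.

6.108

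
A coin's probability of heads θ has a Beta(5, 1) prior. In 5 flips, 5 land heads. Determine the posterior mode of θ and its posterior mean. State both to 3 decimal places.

θ_MAP = 1.000, E[θ|data] = 0.909

Posterior: Beta(5+5, 1+0) = Beta(10, 1).
Since β = 1 ≤ 1 and α > 1, the Beta density is monotone increasing on [0,1]; the mode is at 1.
Mean = 10/(10+1) = 0.909.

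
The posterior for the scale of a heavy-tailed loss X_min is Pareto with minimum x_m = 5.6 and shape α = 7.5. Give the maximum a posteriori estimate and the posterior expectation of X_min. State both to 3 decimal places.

maximum a posteriori estimate = 5.600, posterior expectation = 6.462

The Pareto density is strictly decreasing on [x_m, ∞), so the mode is x_m = 5.600.
Mean = α·x_m/(α−1) = 7.5·5.6/6.5 = 6.462.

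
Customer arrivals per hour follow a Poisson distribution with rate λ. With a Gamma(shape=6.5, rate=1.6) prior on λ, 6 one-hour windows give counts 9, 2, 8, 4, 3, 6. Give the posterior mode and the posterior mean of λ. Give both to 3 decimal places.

Σ counts = 32. Posterior: Gamma(shape = 6.5+32 = 38.5, rate = 1.6+6 = 7.6).
Mode = (α−1)/β = 37.5/7.6 = 4.934.
Mean = α/β = 38.5/7.6 = 5.066.
Mean > mode: the posterior has a right tail.

MAP: 4.934. Posterior mean: 5.066.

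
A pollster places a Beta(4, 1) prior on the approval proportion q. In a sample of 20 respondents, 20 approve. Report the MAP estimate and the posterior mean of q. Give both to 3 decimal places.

Posterior: Beta(4+20, 1+0) = Beta(24, 1).
Since β = 1 ≤ 1 and α > 1, the Beta density is monotone increasing on [0,1]; the mode is at 1.
Mean = 24/(24+1) = 0.960.
Mode > mean: the posterior has a left tail.

q_MAP = 1.000, E[q|data] = 0.960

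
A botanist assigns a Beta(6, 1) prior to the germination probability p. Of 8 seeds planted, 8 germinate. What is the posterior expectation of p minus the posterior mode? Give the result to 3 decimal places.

Posterior: Beta(6+8, 1+0) = Beta(14, 1).
Since β = 1 ≤ 1 and α > 1, the Beta density is monotone increasing on [0,1]; the mode is at 1.
Mean = 14/(14+1) = 0.933.
Difference = 0.933 − 1.000 = -0.067.
Left-skewed posterior ⇒ mean < mode.

-0.067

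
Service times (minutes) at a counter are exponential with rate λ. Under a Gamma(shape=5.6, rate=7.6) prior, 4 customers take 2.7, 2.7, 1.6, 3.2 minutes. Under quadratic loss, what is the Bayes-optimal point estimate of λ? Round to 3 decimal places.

0.539

Σ times = 10.2. Posterior: Gamma(shape = 5.6+4 = 9.6, rate = 7.6+10.2 = 17.8).
Mode = (α−1)/β = 8.6/17.8 = 0.483.
Mean = α/β = 9.6/17.8 = 0.539.
Quadratic loss ⇒ the optimal estimator is the posterior mean.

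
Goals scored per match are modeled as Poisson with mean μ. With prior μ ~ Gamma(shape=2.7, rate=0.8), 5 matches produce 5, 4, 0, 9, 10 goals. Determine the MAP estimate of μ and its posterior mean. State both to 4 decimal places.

MAP = 5.1207, posterior mean = 5.2931

Σ counts = 28. Posterior: Gamma(shape = 2.7+28 = 30.7, rate = 0.8+5 = 5.8).
Mode = (α−1)/β = 29.7/5.8 = 5.1207.
Mean = α/β = 30.7/5.8 = 5.2931.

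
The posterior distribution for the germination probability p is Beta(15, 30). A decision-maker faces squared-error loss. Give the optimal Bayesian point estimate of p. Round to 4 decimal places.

Mode = (15−1)/(15+30−2) = 14/43 = 0.3256.
Mean = 15/(15+30) = 15/45 = 0.3333.
Squared-error loss ⇒ the optimal estimator is the posterior mean.

0.3333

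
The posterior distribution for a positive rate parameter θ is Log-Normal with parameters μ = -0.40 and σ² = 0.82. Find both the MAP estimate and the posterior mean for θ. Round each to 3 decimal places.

MAP = 0.295; posterior mean = 1.010

Mode = exp(μ − σ²) = exp(-1.22) = 0.295.
Mean = exp(μ + σ²/2) = exp(0.010) = 1.010.
Mean > mode: the posterior has a right tail.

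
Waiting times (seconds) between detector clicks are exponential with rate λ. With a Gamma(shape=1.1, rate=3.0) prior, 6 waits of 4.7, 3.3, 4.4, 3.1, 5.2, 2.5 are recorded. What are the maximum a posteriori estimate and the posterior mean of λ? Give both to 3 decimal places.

MAP = 0.233; posterior mean = 0.271

Σ times = 23.2. Posterior: Gamma(shape = 1.1+6 = 7.1, rate = 3.0+23.2 = 26.2).
Mode = (α−1)/β = 6.1/26.2 = 0.233.
Mean = α/β = 7.1/26.2 = 0.271.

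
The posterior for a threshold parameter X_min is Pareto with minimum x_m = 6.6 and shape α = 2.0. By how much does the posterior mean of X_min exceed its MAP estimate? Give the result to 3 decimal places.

The Pareto density is strictly decreasing on [x_m, ∞), so the mode is x_m = 6.600.
Mean = α·x_m/(α−1) = 2.0·6.6/1.0 = 13.200.
Difference = 13.200 − 6.600 = 6.600.

6.600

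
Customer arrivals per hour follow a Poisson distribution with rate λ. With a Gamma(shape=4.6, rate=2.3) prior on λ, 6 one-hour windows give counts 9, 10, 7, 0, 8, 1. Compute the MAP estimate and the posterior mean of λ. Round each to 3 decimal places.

Σ counts = 35. Posterior: Gamma(shape = 4.6+35 = 39.6, rate = 2.3+6 = 8.3).
Mode = (α−1)/β = 38.6/8.3 = 4.651.
Mean = α/β = 39.6/8.3 = 4.771.

MAP = 4.651; posterior mean = 4.771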